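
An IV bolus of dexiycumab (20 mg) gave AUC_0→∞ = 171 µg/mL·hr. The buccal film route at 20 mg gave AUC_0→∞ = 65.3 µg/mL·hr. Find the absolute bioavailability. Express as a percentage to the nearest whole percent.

F = 38%

F = (AUC_ev / D_ev) / (AUC_iv / D_iv)
  = (65.3/20) / (171/20)
  = 3.265 / 8.55 = 0.3819
  = 38.19%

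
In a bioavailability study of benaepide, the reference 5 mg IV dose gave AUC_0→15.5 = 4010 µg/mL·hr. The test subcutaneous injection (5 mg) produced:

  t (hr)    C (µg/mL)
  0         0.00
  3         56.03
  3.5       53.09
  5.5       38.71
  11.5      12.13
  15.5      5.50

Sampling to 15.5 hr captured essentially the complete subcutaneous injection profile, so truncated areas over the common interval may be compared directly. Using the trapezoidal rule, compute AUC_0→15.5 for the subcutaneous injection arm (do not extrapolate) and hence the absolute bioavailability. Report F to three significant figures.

Trapezoidal AUC_0→15.5 (subcutaneous injection):
  [0→3]: (0.00+56.03)/2 × 3 = 84.045
  [3→3.5]: (56.03+53.09)/2 × 0.5 = 27.28
  [3.5→5.5]: (53.09+38.71)/2 × 2 = 91.8
  [5.5→11.5]: (38.71+12.13)/2 × 6 = 152.52
  [11.5→15.5]: (12.13+5.50)/2 × 4 = 35.26
  Sum = 390.905 µg/mL·hr
F = (AUC_ev/D_ev)/(AUC_iv/D_iv) = (390.905/5)/(4010/5) = 78.181/802 = 0.0975

F = 0.0975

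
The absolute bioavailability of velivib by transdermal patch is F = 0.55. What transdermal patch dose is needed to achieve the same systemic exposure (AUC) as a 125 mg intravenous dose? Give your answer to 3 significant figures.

D_transdermal = 227 mg

For equal systemic exposure: F × D_ev = D_iv
D_ev = D_iv / F = 125 / 0.55 = 227.273 mg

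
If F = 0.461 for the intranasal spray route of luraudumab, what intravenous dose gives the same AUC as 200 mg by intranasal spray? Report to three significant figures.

Systemic exposure from an extravascular dose = F × D_ev, so the equivalent IV dose is F × D_ev.
D_iv = F × D_ev = 0.461 × 200 = 92.2 mg

D_iv = 92.2 mg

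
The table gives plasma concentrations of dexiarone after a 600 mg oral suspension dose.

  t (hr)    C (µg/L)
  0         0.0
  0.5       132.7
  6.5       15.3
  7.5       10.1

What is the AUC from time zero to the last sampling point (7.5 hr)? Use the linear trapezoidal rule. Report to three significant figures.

AUC = 490 µg/L·hr

Trapezoidal AUC_0→7.5:
  [0→0.5]: (0.0+132.7)/2 × 0.5 = 33.175
  [0.5→6.5]: (132.7+15.3)/2 × 6 = 444.0
  [6.5→7.5]: (15.3+10.1)/2 × 1 = 12.7
  Sum = 489.875 µg/L·hr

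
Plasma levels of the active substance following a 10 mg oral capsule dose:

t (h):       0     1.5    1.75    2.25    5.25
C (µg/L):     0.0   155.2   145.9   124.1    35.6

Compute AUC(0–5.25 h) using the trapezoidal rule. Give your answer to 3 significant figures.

Trapezoidal AUC_0→5.25:
  [0→1.5]: (0.0+155.2)/2 × 1.5 = 116.4
  [1.5→1.75]: (155.2+145.9)/2 × 0.25 = 37.6375
  [1.75→2.25]: (145.9+124.1)/2 × 0.5 = 67.5
  [2.25→5.25]: (124.1+35.6)/2 × 3 = 239.55
  Sum = 461.0875 µg/L·h

AUC = 461 µg/L·h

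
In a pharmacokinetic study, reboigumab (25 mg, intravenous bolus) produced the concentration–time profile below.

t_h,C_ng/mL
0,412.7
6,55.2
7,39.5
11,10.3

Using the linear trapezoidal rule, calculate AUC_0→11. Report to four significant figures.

AUC = 1551 ng/mL·h

Trapezoidal AUC_0→11:
  [0→6]: (412.7+55.2)/2 × 6 = 1403.7
  [6→7]: (55.2+39.5)/2 × 1 = 47.35
  [7→11]: (39.5+10.3)/2 × 4 = 99.6
  Sum = 1550.65 ng/mL·h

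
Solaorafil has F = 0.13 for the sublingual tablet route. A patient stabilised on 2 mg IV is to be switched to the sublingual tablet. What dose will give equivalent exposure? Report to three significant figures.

D_sublingual = 15.4 mg

For equal systemic exposure: F × D_ev = D_iv
D_ev = D_iv / F = 2 / 0.13 = 15.3846 mg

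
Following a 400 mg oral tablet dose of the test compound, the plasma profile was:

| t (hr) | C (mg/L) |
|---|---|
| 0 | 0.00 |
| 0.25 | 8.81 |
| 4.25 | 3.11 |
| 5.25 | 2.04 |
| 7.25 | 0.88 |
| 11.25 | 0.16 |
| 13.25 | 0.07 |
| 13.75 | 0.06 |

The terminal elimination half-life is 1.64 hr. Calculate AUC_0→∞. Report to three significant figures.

Trapezoidal AUC_0→13.75:
  [0→0.25]: (0.00+8.81)/2 × 0.25 = 1.10125
  [0.25→4.25]: (8.81+3.11)/2 × 4 = 23.84
  [4.25→5.25]: (3.11+2.04)/2 × 1 = 2.575
  [5.25→7.25]: (2.04+0.88)/2 × 2 = 2.92
  [7.25→11.25]: (0.88+0.16)/2 × 4 = 2.08
  [11.25→13.25]: (0.16+0.07)/2 × 2 = 0.23
  [13.25→13.75]: (0.07+0.06)/2 × 0.5 = 0.0325
  Sum = 32.77875 mg/L·hr
k_e = ln2 / t½ = 0.693147 / 1.64 = 0.4227 hr^-1
Extrapolated tail: C_last / k_e = 0.06 / 0.4227 = 0.142
AUC_0→∞ = 32.77875 + 0.142 = 32.92075 mg/L·hr

AUC = 32.9 mg/L·hr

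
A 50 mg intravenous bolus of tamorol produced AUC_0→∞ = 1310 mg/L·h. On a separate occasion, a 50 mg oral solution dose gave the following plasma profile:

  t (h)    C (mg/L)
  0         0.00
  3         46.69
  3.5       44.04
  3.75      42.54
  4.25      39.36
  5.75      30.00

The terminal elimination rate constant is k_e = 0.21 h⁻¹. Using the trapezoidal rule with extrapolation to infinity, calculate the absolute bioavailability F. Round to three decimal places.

F = 0.243

Trapezoidal AUC_0→5.75 (oral solution):
  [0→3]: (0.00+46.69)/2 × 3 = 70.035
  [3→3.5]: (46.69+44.04)/2 × 0.5 = 22.6825
  [3.5→3.75]: (44.04+42.54)/2 × 0.25 = 10.8225
  [3.75→4.25]: (42.54+39.36)/2 × 0.5 = 20.475
  [4.25→5.75]: (39.36+30.00)/2 × 1.5 = 52.02
  Sum = 176.035 mg/L·h
Tail: C_last/k_e = 30.00/0.21 = 142.857
AUC_0→∞ (oral solution) = 176.035 + 142.857 = 318.892 mg/L·h
F = (AUC_ev/D_ev)/(AUC_iv/D_iv) = (318.892/50)/(1310/50) = 6.37784/26.2 = 0.2434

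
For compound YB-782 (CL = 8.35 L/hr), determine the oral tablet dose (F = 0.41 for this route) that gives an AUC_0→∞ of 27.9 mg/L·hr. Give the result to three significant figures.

Dose = CL × AUC_0→∞ / F
     = 8.35 × 27.9 / 0.41 = 568.207 mg

Dose = 568 mg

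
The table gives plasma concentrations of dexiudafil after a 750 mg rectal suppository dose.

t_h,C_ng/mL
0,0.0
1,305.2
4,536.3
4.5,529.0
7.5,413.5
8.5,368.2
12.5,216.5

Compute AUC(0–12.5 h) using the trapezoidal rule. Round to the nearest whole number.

AUC = 4655 ng/mL·h

Trapezoidal AUC_0→12.5:
  [0→1]: (0.0+305.2)/2 × 1 = 152.6
  [1→4]: (305.2+536.3)/2 × 3 = 1262.25
  [4→4.5]: (536.3+529.0)/2 × 0.5 = 266.325
  [4.5→7.5]: (529.0+413.5)/2 × 3 = 1413.75
  [7.5→8.5]: (413.5+368.2)/2 × 1 = 390.85
  [8.5→12.5]: (368.2+216.5)/2 × 4 = 1169.4
  Sum = 4655.175 ng/mL·h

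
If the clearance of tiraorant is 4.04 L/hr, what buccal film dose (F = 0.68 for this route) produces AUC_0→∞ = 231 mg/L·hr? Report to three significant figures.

Dose = 1370 mg

Dose = CL × AUC_0→∞ / F
     = 4.04 × 231 / 0.68 = 1372.41 mg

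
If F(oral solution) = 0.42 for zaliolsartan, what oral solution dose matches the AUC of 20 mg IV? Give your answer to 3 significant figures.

For equal systemic exposure: F × D_ev = D_iv
D_ev = D_iv / F = 20 / 0.42 = 47.619 mg

D_oral = 47.6 mg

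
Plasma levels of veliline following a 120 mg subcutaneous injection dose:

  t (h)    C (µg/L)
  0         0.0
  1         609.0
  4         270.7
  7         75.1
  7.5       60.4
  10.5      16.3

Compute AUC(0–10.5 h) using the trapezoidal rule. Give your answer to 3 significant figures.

Trapezoidal AUC_0→10.5:
  [0→1]: (0.0+609.0)/2 × 1 = 304.5
  [1→4]: (609.0+270.7)/2 × 3 = 1319.55
  [4→7]: (270.7+75.1)/2 × 3 = 518.7
  [7→7.5]: (75.1+60.4)/2 × 0.5 = 33.875
  [7.5→10.5]: (60.4+16.3)/2 × 3 = 115.05
  Sum = 2291.675 µg/L·h

AUC = 2290 µg/L·h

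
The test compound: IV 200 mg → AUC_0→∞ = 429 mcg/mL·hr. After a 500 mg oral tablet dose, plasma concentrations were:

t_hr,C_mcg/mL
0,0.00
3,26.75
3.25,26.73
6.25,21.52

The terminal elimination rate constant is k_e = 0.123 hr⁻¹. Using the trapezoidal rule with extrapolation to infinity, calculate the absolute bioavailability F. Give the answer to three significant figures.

Trapezoidal AUC_0→6.25 (oral tablet):
  [0→3]: (0.00+26.75)/2 × 3 = 40.125
  [3→3.25]: (26.75+26.73)/2 × 0.25 = 6.685
  [3.25→6.25]: (26.73+21.52)/2 × 3 = 72.375
  Sum = 119.185 mcg/mL·hr
Tail: C_last/k_e = 21.52/0.123 = 174.959
AUC_0→∞ (oral tablet) = 119.185 + 174.959 = 294.144 mcg/mL·hr
F = (AUC_ev/D_ev)/(AUC_iv/D_iv) = (294.144/500)/(429/200) = 0.588288/2.145 = 0.2743

F = 0.274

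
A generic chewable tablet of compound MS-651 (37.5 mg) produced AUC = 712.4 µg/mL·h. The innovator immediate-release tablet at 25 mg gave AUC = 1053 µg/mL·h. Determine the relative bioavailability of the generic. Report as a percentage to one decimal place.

F_rel = (AUC_test/D_test) / (AUC_ref/D_ref)
      = (712.4/37.5) / (1053/25)
      = 18.9973 / 42.12 = 0.4510 = 45.10%

F_rel = 45.1%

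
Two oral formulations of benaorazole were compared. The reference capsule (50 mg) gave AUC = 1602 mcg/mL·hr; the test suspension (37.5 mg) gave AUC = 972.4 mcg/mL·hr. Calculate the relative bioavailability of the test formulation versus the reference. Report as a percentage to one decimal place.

F_rel = (AUC_test/D_test) / (AUC_ref/D_ref)
      = (972.4/37.5) / (1602/50)
      = 25.9307 / 32.04 = 0.8093 = 80.93%

F_rel = 80.9%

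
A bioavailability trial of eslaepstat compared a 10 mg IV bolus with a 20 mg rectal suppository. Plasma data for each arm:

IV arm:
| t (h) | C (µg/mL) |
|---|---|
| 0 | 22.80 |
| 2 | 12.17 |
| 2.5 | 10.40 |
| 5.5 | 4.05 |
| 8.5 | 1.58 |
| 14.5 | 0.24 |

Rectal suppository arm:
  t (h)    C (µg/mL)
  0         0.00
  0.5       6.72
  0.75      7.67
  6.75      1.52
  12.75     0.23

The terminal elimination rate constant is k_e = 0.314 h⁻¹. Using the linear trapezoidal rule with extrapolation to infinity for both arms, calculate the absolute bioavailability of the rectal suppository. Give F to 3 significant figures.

F = 0.241

Trapezoidal AUC_0→14.5 (IV):
  [0→2]: (22.80+12.17)/2 × 2 = 34.97
  [2→2.5]: (12.17+10.40)/2 × 0.5 = 5.6425
  [2.5→5.5]: (10.40+4.05)/2 × 3 = 21.675
  [5.5→8.5]: (4.05+1.58)/2 × 3 = 8.445
  [8.5→14.5]: (1.58+0.24)/2 × 6 = 5.46
  Sum = 76.1925 µg/mL·h
IV tail: 0.24/0.314 = 0.764; AUC_iv,0→∞ = 76.1925 + 0.764 = 76.9565 µg/mL·h
Trapezoidal AUC_0→12.75 (rectal suppository):
  [0→0.5]: (0.00+6.72)/2 × 0.5 = 1.68
  [0.5→0.75]: (6.72+7.67)/2 × 0.25 = 1.79875
  [0.75→6.75]: (7.67+1.52)/2 × 6 = 27.57
  [6.75→12.75]: (1.52+0.23)/2 × 6 = 5.25
  Sum = 36.29875 µg/mL·h
rectal suppository tail: 0.23/0.314 = 0.732; AUC_ev,0→∞ = 36.29875 + 0.732 = 37.03075 µg/mL·h
F = (AUC_ev/D_ev)/(AUC_iv/D_iv) = (37.03075/20)/(76.9565/10) = 1.8515375/7.69565 = 0.2406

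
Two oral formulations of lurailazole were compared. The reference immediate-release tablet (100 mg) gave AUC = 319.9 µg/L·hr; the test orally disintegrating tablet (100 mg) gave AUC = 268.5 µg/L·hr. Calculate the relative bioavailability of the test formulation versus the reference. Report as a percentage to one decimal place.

F_rel = 83.9%

F_rel = (AUC_test/D_test) / (AUC_ref/D_ref)
      = (268.5/100) / (319.9/100)
      = 2.685 / 3.199 = 0.8393 = 83.93%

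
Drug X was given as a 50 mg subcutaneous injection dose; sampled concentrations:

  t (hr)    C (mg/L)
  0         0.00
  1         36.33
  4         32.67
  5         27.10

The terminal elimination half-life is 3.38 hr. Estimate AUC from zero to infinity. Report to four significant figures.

Trapezoidal AUC_0→5:
  [0→1]: (0.00+36.33)/2 × 1 = 18.165
  [1→4]: (36.33+32.67)/2 × 3 = 103.5
  [4→5]: (32.67+27.10)/2 × 1 = 29.885
  Sum = 151.55 mg/L·hr
k_e = ln2 / t½ = 0.693147 / 3.38 = 0.2051 hr^-1
Extrapolated tail: C_last / k_e = 27.10 / 0.2051 = 132.131
AUC_0→∞ = 151.55 + 132.131 = 283.681 mg/L·hr

AUC = 283.7 mg/L·hr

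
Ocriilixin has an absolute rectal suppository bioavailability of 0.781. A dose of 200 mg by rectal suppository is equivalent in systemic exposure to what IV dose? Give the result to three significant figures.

Systemic exposure from an extravascular dose = F × D_ev, so the equivalent IV dose is F × D_ev.
D_iv = F × D_ev = 0.781 × 200 = 156.2 mg

D_iv = 156 mg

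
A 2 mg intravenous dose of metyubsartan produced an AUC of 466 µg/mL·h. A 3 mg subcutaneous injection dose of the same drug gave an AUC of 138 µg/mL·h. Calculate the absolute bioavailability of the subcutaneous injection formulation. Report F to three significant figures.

F = (AUC_ev / D_ev) / (AUC_iv / D_iv)
  = (138/3) / (466/2)
  = 46 / 233 = 0.1974

F = 0.197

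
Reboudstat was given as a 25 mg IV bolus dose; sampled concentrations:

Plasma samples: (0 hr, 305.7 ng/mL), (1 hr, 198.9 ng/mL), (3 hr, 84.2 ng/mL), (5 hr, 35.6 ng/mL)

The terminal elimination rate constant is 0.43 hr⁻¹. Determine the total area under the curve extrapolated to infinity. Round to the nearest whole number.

Trapezoidal AUC_0→5:
  [0→1]: (305.7+198.9)/2 × 1 = 252.3
  [1→3]: (198.9+84.2)/2 × 2 = 283.1
  [3→5]: (84.2+35.6)/2 × 2 = 119.8
  Sum = 655.2 ng/mL·hr
Extrapolated tail: C_last / k_e = 35.6 / 0.43 = 82.791
AUC_0→∞ = 655.2 + 82.791 = 737.991 ng/mL·hr

AUC = 738 ng/mL·hr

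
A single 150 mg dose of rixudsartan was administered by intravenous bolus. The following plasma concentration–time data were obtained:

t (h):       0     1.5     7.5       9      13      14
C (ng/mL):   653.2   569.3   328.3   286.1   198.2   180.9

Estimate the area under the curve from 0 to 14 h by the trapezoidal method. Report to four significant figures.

Trapezoidal AUC_0→14:
  [0→1.5]: (653.2+569.3)/2 × 1.5 = 916.875
  [1.5→7.5]: (569.3+328.3)/2 × 6 = 2692.8
  [7.5→9]: (328.3+286.1)/2 × 1.5 = 460.8
  [9→13]: (286.1+198.2)/2 × 4 = 968.6
  [13→14]: (198.2+180.9)/2 × 1 = 189.55
  Sum = 5228.625 ng/mL·h

AUC = 5229 ng/mL·h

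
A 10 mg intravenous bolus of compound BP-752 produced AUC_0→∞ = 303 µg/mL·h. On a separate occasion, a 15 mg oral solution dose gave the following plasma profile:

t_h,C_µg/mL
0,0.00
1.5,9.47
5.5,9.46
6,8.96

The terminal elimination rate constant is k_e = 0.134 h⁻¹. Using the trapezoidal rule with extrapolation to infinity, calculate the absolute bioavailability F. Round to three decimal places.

F = 0.256

Trapezoidal AUC_0→6 (oral solution):
  [0→1.5]: (0.00+9.47)/2 × 1.5 = 7.1025
  [1.5→5.5]: (9.47+9.46)/2 × 4 = 37.86
  [5.5→6]: (9.46+8.96)/2 × 0.5 = 4.605
  Sum = 49.5675 µg/mL·h
Tail: C_last/k_e = 8.96/0.134 = 66.866
AUC_0→∞ (oral solution) = 49.5675 + 66.866 = 116.4335 µg/mL·h
F = (AUC_ev/D_ev)/(AUC_iv/D_iv) = (116.4335/15)/(303/10) = 7.76223/30.3 = 0.2562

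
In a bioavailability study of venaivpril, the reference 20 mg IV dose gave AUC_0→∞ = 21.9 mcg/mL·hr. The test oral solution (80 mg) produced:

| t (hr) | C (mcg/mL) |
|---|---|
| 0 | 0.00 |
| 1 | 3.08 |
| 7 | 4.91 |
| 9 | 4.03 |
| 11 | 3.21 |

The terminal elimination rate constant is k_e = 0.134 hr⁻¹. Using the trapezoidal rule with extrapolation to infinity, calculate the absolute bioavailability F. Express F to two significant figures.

F = 0.75

Trapezoidal AUC_0→11 (oral solution):
  [0→1]: (0.00+3.08)/2 × 1 = 1.54
  [1→7]: (3.08+4.91)/2 × 6 = 23.97
  [7→9]: (4.91+4.03)/2 × 2 = 8.94
  [9→11]: (4.03+3.21)/2 × 2 = 7.24
  Sum = 41.69 mcg/mL·hr
Tail: C_last/k_e = 3.21/0.134 = 23.955
AUC_0→∞ (oral solution) = 41.69 + 23.955 = 65.645 mcg/mL·hr
F = (AUC_ev/D_ev)/(AUC_iv/D_iv) = (65.645/80)/(21.9/20) = 0.8205625/1.095 = 0.7494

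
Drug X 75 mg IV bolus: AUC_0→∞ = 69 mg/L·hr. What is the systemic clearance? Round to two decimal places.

CL = 1.09 L/hr

CL = Dose_iv / AUC_0→∞
   = 75 / 69 = 1.08696 L/hr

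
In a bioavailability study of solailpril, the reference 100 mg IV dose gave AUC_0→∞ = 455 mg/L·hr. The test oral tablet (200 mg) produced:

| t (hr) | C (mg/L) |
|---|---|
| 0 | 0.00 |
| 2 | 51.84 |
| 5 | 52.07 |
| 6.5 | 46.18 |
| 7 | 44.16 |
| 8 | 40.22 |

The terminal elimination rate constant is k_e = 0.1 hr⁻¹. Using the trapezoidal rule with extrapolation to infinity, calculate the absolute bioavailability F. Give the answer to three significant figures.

Trapezoidal AUC_0→8 (oral tablet):
  [0→2]: (0.00+51.84)/2 × 2 = 51.84
  [2→5]: (51.84+52.07)/2 × 3 = 155.865
  [5→6.5]: (52.07+46.18)/2 × 1.5 = 73.6875
  [6.5→7]: (46.18+44.16)/2 × 0.5 = 22.585
  [7→8]: (44.16+40.22)/2 × 1 = 42.19
  Sum = 346.1675 mg/L·hr
Tail: C_last/k_e = 40.22/0.1 = 402.200
AUC_0→∞ (oral tablet) = 346.1675 + 402.200 = 748.3675 mg/L·hr
F = (AUC_ev/D_ev)/(AUC_iv/D_iv) = (748.3675/200)/(455/100) = 3.7418375/4.55 = 0.8224

F = 0.822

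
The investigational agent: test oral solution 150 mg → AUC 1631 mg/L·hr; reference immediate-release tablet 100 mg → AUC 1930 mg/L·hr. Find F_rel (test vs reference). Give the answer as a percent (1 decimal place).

F_rel = (AUC_test/D_test) / (AUC_ref/D_ref)
      = (1631/150) / (1930/100)
      = 10.8733 / 19.3 = 0.5634 = 56.34%

F_rel = 56.3%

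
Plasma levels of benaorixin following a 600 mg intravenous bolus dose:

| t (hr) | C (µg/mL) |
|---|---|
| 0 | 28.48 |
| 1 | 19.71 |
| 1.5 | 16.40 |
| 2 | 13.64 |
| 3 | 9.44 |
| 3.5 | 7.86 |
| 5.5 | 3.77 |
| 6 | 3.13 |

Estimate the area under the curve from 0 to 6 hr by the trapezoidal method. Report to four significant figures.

AUC = 69.85 µg/mL·hr

Trapezoidal AUC_0→6:
  [0→1]: (28.48+19.71)/2 × 1 = 24.095
  [1→1.5]: (19.71+16.40)/2 × 0.5 = 9.0275
  [1.5→2]: (16.40+13.64)/2 × 0.5 = 7.51
  [2→3]: (13.64+9.44)/2 × 1 = 11.54
  [3→3.5]: (9.44+7.86)/2 × 0.5 = 4.325
  [3.5→5.5]: (7.86+3.77)/2 × 2 = 11.63
  [5.5→6]: (3.77+3.13)/2 × 0.5 = 1.725
  Sum = 69.8525 µg/mL·hr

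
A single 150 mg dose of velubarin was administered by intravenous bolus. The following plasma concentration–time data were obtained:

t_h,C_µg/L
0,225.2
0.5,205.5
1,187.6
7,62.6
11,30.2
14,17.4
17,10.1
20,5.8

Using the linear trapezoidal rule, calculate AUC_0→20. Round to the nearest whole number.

AUC = 1279 µg/L·h

Trapezoidal AUC_0→20:
  [0→0.5]: (225.2+205.5)/2 × 0.5 = 107.675
  [0.5→1]: (205.5+187.6)/2 × 0.5 = 98.275
  [1→7]: (187.6+62.6)/2 × 6 = 750.6
  [7→11]: (62.6+30.2)/2 × 4 = 185.6
  [11→14]: (30.2+17.4)/2 × 3 = 71.4
  [14→17]: (17.4+10.1)/2 × 3 = 41.25
  [17→20]: (10.1+5.8)/2 × 3 = 23.85
  Sum = 1278.65 µg/L·h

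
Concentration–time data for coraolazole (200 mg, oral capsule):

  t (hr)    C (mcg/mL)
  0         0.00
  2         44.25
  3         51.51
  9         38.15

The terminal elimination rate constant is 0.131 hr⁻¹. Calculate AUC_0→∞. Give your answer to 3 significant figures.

AUC = 652 mcg/mL·hr

Trapezoidal AUC_0→9:
  [0→2]: (0.00+44.25)/2 × 2 = 44.25
  [2→3]: (44.25+51.51)/2 × 1 = 47.88
  [3→9]: (51.51+38.15)/2 × 6 = 268.98
  Sum = 361.11 mcg/mL·hr
Extrapolated tail: C_last / k_e = 38.15 / 0.131 = 291.221
AUC_0→∞ = 361.11 + 291.221 = 652.331 mcg/mL·hr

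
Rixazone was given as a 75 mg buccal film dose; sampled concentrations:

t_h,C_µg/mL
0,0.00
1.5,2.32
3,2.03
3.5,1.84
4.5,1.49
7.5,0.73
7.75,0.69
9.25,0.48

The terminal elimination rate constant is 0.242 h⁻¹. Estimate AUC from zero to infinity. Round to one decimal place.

Trapezoidal AUC_0→9.25:
  [0→1.5]: (0.00+2.32)/2 × 1.5 = 1.74
  [1.5→3]: (2.32+2.03)/2 × 1.5 = 3.2625
  [3→3.5]: (2.03+1.84)/2 × 0.5 = 0.9675
  [3.5→4.5]: (1.84+1.49)/2 × 1 = 1.665
  [4.5→7.5]: (1.49+0.73)/2 × 3 = 3.33
  [7.5→7.75]: (0.73+0.69)/2 × 0.25 = 0.1775
  [7.75→9.25]: (0.69+0.48)/2 × 1.5 = 0.8775
  Sum = 12.02 µg/mL·h
Extrapolated tail: C_last / k_e = 0.48 / 0.242 = 1.983
AUC_0→∞ = 12.02 + 1.983 = 14.003 µg/mL·h

AUC = 14.0 µg/mL·h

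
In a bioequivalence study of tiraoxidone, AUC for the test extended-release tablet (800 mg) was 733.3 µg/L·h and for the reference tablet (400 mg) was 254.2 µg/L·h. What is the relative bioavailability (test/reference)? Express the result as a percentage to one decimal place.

F_rel = 144.2%

F_rel = (AUC_test/D_test) / (AUC_ref/D_ref)
      = (733.3/800) / (254.2/400)
      = 0.916625 / 0.6355 = 1.4424 = 144.24%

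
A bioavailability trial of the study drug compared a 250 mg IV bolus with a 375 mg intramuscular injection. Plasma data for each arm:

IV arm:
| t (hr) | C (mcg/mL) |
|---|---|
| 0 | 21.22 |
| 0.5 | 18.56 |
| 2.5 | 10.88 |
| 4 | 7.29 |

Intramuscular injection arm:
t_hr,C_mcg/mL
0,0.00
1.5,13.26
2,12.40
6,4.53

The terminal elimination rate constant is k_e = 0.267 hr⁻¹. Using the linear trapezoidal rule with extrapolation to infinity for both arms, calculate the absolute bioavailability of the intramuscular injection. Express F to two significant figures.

Trapezoidal AUC_0→4 (IV):
  [0→0.5]: (21.22+18.56)/2 × 0.5 = 9.945
  [0.5→2.5]: (18.56+10.88)/2 × 2 = 29.44
  [2.5→4]: (10.88+7.29)/2 × 1.5 = 13.6275
  Sum = 53.0125 mcg/mL·hr
IV tail: 7.29/0.267 = 27.303; AUC_iv,0→∞ = 53.0125 + 27.303 = 80.3155 mcg/mL·hr
Trapezoidal AUC_0→6 (intramuscular injection):
  [0→1.5]: (0.00+13.26)/2 × 1.5 = 9.945
  [1.5→2]: (13.26+12.40)/2 × 0.5 = 6.415
  [2→6]: (12.40+4.53)/2 × 4 = 33.86
  Sum = 50.22 mcg/mL·hr
intramuscular injection tail: 4.53/0.267 = 16.966; AUC_ev,0→∞ = 50.22 + 16.966 = 67.186 mcg/mL·hr
F = (AUC_ev/D_ev)/(AUC_iv/D_iv) = (67.186/375)/(80.3155/250) = 0.179163/0.321262 = 0.5577

F = 0.56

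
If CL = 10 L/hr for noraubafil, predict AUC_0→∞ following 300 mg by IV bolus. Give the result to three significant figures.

AUC_0→∞ = Dose_iv / CL
        = 300 / 10 = 30 mg/L·hr

AUC = 30.0 mg/L·hr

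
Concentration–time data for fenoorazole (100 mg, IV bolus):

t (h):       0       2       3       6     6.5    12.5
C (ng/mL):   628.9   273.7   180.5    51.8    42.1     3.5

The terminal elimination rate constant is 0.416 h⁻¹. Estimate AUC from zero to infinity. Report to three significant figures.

Trapezoidal AUC_0→12.5:
  [0→2]: (628.9+273.7)/2 × 2 = 902.6
  [2→3]: (273.7+180.5)/2 × 1 = 227.1
  [3→6]: (180.5+51.8)/2 × 3 = 348.45
  [6→6.5]: (51.8+42.1)/2 × 0.5 = 23.475
  [6.5→12.5]: (42.1+3.5)/2 × 6 = 136.8
  Sum = 1638.425 ng/mL·h
Extrapolated tail: C_last / k_e = 3.5 / 0.416 = 8.413
AUC_0→∞ = 1638.425 + 8.413 = 1646.838 ng/mL·h

AUC = 1650 ng/mL·h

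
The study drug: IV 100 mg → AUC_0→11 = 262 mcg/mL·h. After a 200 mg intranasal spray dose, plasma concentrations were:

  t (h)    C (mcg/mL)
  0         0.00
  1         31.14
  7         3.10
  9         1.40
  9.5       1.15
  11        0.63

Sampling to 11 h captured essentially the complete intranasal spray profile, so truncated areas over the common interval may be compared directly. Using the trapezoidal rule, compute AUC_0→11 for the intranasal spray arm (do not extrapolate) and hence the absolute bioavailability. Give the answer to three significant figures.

Trapezoidal AUC_0→11 (intranasal spray):
  [0→1]: (0.00+31.14)/2 × 1 = 15.57
  [1→7]: (31.14+3.10)/2 × 6 = 102.72
  [7→9]: (3.10+1.40)/2 × 2 = 4.5
  [9→9.5]: (1.40+1.15)/2 × 0.5 = 0.6375
  [9.5→11]: (1.15+0.63)/2 × 1.5 = 1.335
  Sum = 124.7625 mcg/mL·h
F = (AUC_ev/D_ev)/(AUC_iv/D_iv) = (124.7625/200)/(262/100) = 0.6238125/2.62 = 0.2381

F = 0.238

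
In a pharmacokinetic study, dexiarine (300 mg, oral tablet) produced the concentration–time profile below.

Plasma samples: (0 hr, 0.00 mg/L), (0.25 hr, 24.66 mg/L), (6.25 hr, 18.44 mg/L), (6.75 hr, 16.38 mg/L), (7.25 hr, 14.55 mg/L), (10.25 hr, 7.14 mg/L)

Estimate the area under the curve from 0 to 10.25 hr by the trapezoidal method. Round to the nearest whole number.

Trapezoidal AUC_0→10.25:
  [0→0.25]: (0.00+24.66)/2 × 0.25 = 3.0825
  [0.25→6.25]: (24.66+18.44)/2 × 6 = 129.3
  [6.25→6.75]: (18.44+16.38)/2 × 0.5 = 8.705
  [6.75→7.25]: (16.38+14.55)/2 × 0.5 = 7.7325
  [7.25→10.25]: (14.55+7.14)/2 × 3 = 32.535
  Sum = 181.355 mg/L·hr

AUC = 181 mg/L·hr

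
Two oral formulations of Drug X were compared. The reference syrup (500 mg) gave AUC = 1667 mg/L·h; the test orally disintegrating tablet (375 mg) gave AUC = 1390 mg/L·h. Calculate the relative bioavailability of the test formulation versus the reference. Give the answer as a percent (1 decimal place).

F_rel = 111.2%

F_rel = (AUC_test/D_test) / (AUC_ref/D_ref)
      = (1390/375) / (1667/500)
      = 3.70667 / 3.334 = 1.1118 = 111.18%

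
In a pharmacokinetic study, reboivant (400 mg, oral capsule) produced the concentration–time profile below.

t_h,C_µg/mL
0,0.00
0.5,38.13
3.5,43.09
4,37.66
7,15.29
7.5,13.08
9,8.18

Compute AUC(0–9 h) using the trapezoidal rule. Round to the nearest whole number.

Trapezoidal AUC_0→9:
  [0→0.5]: (0.00+38.13)/2 × 0.5 = 9.5325
  [0.5→3.5]: (38.13+43.09)/2 × 3 = 121.83
  [3.5→4]: (43.09+37.66)/2 × 0.5 = 20.1875
  [4→7]: (37.66+15.29)/2 × 3 = 79.425
  [7→7.5]: (15.29+13.08)/2 × 0.5 = 7.0925
  [7.5→9]: (13.08+8.18)/2 × 1.5 = 15.945
  Sum = 254.0125 µg/mL·h

AUC = 254 µg/mL·h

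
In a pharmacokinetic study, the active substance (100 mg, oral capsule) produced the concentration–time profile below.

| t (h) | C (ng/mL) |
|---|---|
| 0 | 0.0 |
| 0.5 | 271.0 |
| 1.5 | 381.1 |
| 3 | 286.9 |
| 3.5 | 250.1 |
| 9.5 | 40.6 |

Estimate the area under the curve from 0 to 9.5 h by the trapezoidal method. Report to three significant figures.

AUC = 1900 ng/mL·h

Trapezoidal AUC_0→9.5:
  [0→0.5]: (0.0+271.0)/2 × 0.5 = 67.75
  [0.5→1.5]: (271.0+381.1)/2 × 1 = 326.05
  [1.5→3]: (381.1+286.9)/2 × 1.5 = 501.0
  [3→3.5]: (286.9+250.1)/2 × 0.5 = 134.25
  [3.5→9.5]: (250.1+40.6)/2 × 6 = 872.1
  Sum = 1901.15 ng/mL·h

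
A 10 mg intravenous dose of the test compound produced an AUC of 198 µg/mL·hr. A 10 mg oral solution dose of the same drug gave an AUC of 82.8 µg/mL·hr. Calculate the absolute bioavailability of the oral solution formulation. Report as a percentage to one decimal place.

F = 41.8%

F = (AUC_ev / D_ev) / (AUC_iv / D_iv)
  = (82.8/10) / (198/10)
  = 8.28 / 19.8 = 0.4182
  = 41.82%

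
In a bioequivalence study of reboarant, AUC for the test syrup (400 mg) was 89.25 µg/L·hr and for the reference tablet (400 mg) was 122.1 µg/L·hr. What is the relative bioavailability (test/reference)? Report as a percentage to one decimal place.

F_rel = (AUC_test/D_test) / (AUC_ref/D_ref)
      = (89.25/400) / (122.1/400)
      = 0.223125 / 0.30525 = 0.7310 = 73.10%

F_rel = 73.1%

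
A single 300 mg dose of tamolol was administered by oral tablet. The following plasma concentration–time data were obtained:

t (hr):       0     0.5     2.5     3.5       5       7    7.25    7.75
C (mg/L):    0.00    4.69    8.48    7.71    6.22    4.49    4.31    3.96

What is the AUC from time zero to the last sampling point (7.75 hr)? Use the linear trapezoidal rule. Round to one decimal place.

Trapezoidal AUC_0→7.75:
  [0→0.5]: (0.00+4.69)/2 × 0.5 = 1.1725
  [0.5→2.5]: (4.69+8.48)/2 × 2 = 13.17
  [2.5→3.5]: (8.48+7.71)/2 × 1 = 8.095
  [3.5→5]: (7.71+6.22)/2 × 1.5 = 10.4475
  [5→7]: (6.22+4.49)/2 × 2 = 10.71
  [7→7.25]: (4.49+4.31)/2 × 0.25 = 1.1
  [7.25→7.75]: (4.31+3.96)/2 × 0.5 = 2.0675
  Sum = 46.7625 mg/L·hr

AUC = 46.8 mg/L·hr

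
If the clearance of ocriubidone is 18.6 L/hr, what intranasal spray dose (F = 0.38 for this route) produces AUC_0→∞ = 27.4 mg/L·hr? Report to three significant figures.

Dose = 1340 mg

Dose = CL × AUC_0→∞ / F
     = 18.6 × 27.4 / 0.38 = 1341.16 mg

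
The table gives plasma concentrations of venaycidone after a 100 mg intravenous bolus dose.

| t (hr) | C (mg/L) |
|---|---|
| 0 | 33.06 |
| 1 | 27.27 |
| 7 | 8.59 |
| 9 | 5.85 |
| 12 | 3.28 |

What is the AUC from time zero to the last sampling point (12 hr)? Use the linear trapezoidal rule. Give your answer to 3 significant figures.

AUC = 166 mg/L·hr

Trapezoidal AUC_0→12:
  [0→1]: (33.06+27.27)/2 × 1 = 30.165
  [1→7]: (27.27+8.59)/2 × 6 = 107.58
  [7→9]: (8.59+5.85)/2 × 2 = 14.44
  [9→12]: (5.85+3.28)/2 × 3 = 13.695
  Sum = 165.88 mg/L·hr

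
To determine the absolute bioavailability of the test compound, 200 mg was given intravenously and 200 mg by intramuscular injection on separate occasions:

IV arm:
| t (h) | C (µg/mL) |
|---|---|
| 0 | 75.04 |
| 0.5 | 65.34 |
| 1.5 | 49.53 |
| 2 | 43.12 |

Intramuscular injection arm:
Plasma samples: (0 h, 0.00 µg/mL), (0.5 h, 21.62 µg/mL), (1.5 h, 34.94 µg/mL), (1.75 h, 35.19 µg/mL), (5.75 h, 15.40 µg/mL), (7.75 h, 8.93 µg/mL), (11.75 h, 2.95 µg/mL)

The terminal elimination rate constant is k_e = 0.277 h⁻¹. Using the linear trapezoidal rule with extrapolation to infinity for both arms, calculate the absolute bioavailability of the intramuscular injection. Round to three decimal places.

F = 0.746

Trapezoidal AUC_0→2 (IV):
  [0→0.5]: (75.04+65.34)/2 × 0.5 = 35.095
  [0.5→1.5]: (65.34+49.53)/2 × 1 = 57.435
  [1.5→2]: (49.53+43.12)/2 × 0.5 = 23.1625
  Sum = 115.6925 µg/mL·h
IV tail: 43.12/0.277 = 155.668; AUC_iv,0→∞ = 115.6925 + 155.668 = 271.3605 µg/mL·h
Trapezoidal AUC_0→11.75 (intramuscular injection):
  [0→0.5]: (0.00+21.62)/2 × 0.5 = 5.405
  [0.5→1.5]: (21.62+34.94)/2 × 1 = 28.28
  [1.5→1.75]: (34.94+35.19)/2 × 0.25 = 8.76625
  [1.75→5.75]: (35.19+15.40)/2 × 4 = 101.18
  [5.75→7.75]: (15.40+8.93)/2 × 2 = 24.33
  [7.75→11.75]: (8.93+2.95)/2 × 4 = 23.76
  Sum = 191.72125 µg/mL·h
intramuscular injection tail: 2.95/0.277 = 10.650; AUC_ev,0→∞ = 191.72125 + 10.650 = 202.37125 µg/mL·h
F = (AUC_ev/D_ev)/(AUC_iv/D_iv) = (202.37125/200)/(271.3605/200) = 1.01186/1.3568025 = 0.7458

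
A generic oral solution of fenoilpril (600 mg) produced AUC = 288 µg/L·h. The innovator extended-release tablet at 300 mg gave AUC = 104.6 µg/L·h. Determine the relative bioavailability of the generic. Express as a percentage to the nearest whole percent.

F_rel = 138%

F_rel = (AUC_test/D_test) / (AUC_ref/D_ref)
      = (288/600) / (104.6/300)
      = 0.48 / 0.348667 = 1.3767 = 137.67%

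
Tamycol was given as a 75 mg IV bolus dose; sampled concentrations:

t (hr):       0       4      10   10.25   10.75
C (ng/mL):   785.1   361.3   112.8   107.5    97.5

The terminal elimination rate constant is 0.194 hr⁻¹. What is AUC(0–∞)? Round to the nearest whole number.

Trapezoidal AUC_0→10.75:
  [0→4]: (785.1+361.3)/2 × 4 = 2292.8
  [4→10]: (361.3+112.8)/2 × 6 = 1422.3
  [10→10.25]: (112.8+107.5)/2 × 0.25 = 27.5375
  [10.25→10.75]: (107.5+97.5)/2 × 0.5 = 51.25
  Sum = 3793.8875 ng/mL·hr
Extrapolated tail: C_last / k_e = 97.5 / 0.194 = 502.577
AUC_0→∞ = 3793.8875 + 502.577 = 4296.4645 ng/mL·hr

AUC = 4296 ng/mL·hr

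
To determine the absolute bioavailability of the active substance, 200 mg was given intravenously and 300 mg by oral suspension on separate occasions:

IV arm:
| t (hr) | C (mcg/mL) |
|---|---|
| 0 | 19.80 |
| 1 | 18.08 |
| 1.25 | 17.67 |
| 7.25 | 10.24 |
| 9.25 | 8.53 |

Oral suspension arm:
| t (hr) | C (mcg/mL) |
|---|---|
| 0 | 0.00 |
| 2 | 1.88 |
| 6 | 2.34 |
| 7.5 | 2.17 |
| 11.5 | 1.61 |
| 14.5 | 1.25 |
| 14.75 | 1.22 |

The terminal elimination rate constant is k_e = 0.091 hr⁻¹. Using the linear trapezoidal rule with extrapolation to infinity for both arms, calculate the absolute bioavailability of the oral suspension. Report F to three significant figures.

Trapezoidal AUC_0→9.25 (IV):
  [0→1]: (19.80+18.08)/2 × 1 = 18.94
  [1→1.25]: (18.08+17.67)/2 × 0.25 = 4.46875
  [1.25→7.25]: (17.67+10.24)/2 × 6 = 83.73
  [7.25→9.25]: (10.24+8.53)/2 × 2 = 18.77
  Sum = 125.90875 mcg/mL·hr
IV tail: 8.53/0.091 = 93.736; AUC_iv,0→∞ = 125.90875 + 93.736 = 219.64475 mcg/mL·hr
Trapezoidal AUC_0→14.75 (oral suspension):
  [0→2]: (0.00+1.88)/2 × 2 = 1.88
  [2→6]: (1.88+2.34)/2 × 4 = 8.44
  [6→7.5]: (2.34+2.17)/2 × 1.5 = 3.3825
  [7.5→11.5]: (2.17+1.61)/2 × 4 = 7.56
  [11.5→14.5]: (1.61+1.25)/2 × 3 = 4.29
  [14.5→14.75]: (1.25+1.22)/2 × 0.25 = 0.30875
  Sum = 25.86125 mcg/mL·hr
oral suspension tail: 1.22/0.091 = 13.407; AUC_ev,0→∞ = 25.86125 + 13.407 = 39.26825 mcg/mL·hr
F = (AUC_ev/D_ev)/(AUC_iv/D_iv) = (39.26825/300)/(219.64475/200) = 0.130894/1.09822 = 0.1192

F = 0.119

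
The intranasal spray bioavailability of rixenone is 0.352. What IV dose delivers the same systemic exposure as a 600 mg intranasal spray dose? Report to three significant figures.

Systemic exposure from an extravascular dose = F × D_ev, so the equivalent IV dose is F × D_ev.
D_iv = F × D_ev = 0.352 × 600 = 211.2 mg

D_iv = 211 mg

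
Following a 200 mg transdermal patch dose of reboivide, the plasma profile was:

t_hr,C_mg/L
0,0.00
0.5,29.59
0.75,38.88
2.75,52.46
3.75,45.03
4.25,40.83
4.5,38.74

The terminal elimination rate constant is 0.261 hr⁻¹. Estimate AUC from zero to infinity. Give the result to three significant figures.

AUC = 336 mg/L·hr

Trapezoidal AUC_0→4.5:
  [0→0.5]: (0.00+29.59)/2 × 0.5 = 7.3975
  [0.5→0.75]: (29.59+38.88)/2 × 0.25 = 8.55875
  [0.75→2.75]: (38.88+52.46)/2 × 2 = 91.34
  [2.75→3.75]: (52.46+45.03)/2 × 1 = 48.745
  [3.75→4.25]: (45.03+40.83)/2 × 0.5 = 21.465
  [4.25→4.5]: (40.83+38.74)/2 × 0.25 = 9.94625
  Sum = 187.4525 mg/L·hr
Extrapolated tail: C_last / k_e = 38.74 / 0.261 = 148.429
AUC_0→∞ = 187.4525 + 148.429 = 335.8815 mg/L·hr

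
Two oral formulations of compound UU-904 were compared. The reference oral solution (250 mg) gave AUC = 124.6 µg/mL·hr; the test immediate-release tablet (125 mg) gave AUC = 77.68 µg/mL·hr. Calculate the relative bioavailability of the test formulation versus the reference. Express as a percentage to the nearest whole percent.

F_rel = 125%

F_rel = (AUC_test/D_test) / (AUC_ref/D_ref)
      = (77.68/125) / (124.6/250)
      = 0.62144 / 0.4984 = 1.2469 = 124.69%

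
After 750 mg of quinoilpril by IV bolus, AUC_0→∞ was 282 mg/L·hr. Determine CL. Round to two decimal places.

CL = 2.66 L/hr

CL = Dose_iv / AUC_0→∞
   = 750 / 282 = 2.65957 L/hr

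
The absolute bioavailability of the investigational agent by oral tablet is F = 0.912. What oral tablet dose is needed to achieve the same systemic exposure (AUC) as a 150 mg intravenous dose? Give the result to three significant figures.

For equal systemic exposure: F × D_ev = D_iv
D_ev = D_iv / F = 150 / 0.912 = 164.474 mg

D_oral = 164 mg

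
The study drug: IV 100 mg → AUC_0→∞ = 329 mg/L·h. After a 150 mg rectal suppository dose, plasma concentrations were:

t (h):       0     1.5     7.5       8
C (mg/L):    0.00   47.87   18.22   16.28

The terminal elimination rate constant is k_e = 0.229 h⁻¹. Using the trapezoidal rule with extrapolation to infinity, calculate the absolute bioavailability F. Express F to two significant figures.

F = 0.64

Trapezoidal AUC_0→8 (rectal suppository):
  [0→1.5]: (0.00+47.87)/2 × 1.5 = 35.9025
  [1.5→7.5]: (47.87+18.22)/2 × 6 = 198.27
  [7.5→8]: (18.22+16.28)/2 × 0.5 = 8.625
  Sum = 242.7975 mg/L·h
Tail: C_last/k_e = 16.28/0.229 = 71.092
AUC_0→∞ (rectal suppository) = 242.7975 + 71.092 = 313.8895 mg/L·h
F = (AUC_ev/D_ev)/(AUC_iv/D_iv) = (313.8895/150)/(329/100) = 2.0926/3.29 = 0.6360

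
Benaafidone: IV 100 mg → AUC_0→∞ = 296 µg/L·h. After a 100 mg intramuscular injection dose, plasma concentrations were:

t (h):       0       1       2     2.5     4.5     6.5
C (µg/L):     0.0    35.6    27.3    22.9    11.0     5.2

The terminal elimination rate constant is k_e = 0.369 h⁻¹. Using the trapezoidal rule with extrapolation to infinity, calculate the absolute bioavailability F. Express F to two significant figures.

F = 0.43

Trapezoidal AUC_0→6.5 (intramuscular injection):
  [0→1]: (0.0+35.6)/2 × 1 = 17.8
  [1→2]: (35.6+27.3)/2 × 1 = 31.45
  [2→2.5]: (27.3+22.9)/2 × 0.5 = 12.55
  [2.5→4.5]: (22.9+11.0)/2 × 2 = 33.9
  [4.5→6.5]: (11.0+5.2)/2 × 2 = 16.2
  Sum = 111.9 µg/L·h
Tail: C_last/k_e = 5.2/0.369 = 14.092
AUC_0→∞ (intramuscular injection) = 111.9 + 14.092 = 125.992 µg/L·h
F = (AUC_ev/D_ev)/(AUC_iv/D_iv) = (125.992/100)/(296/100) = 1.25992/2.96 = 0.4256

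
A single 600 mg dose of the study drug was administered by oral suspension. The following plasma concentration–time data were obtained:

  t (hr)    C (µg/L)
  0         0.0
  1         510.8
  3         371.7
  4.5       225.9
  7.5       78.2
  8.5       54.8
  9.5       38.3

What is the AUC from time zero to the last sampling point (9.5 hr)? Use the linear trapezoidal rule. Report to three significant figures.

Trapezoidal AUC_0→9.5:
  [0→1]: (0.0+510.8)/2 × 1 = 255.4
  [1→3]: (510.8+371.7)/2 × 2 = 882.5
  [3→4.5]: (371.7+225.9)/2 × 1.5 = 448.2
  [4.5→7.5]: (225.9+78.2)/2 × 3 = 456.15
  [7.5→8.5]: (78.2+54.8)/2 × 1 = 66.5
  [8.5→9.5]: (54.8+38.3)/2 × 1 = 46.55
  Sum = 2155.3 µg/L·hr

AUC = 2160 µg/L·hr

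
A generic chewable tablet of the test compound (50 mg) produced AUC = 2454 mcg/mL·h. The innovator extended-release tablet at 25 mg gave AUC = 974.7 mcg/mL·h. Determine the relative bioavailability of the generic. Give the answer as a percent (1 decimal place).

F_rel = 125.9%

F_rel = (AUC_test/D_test) / (AUC_ref/D_ref)
      = (2454/50) / (974.7/25)
      = 49.08 / 38.988 = 1.2588 = 125.88%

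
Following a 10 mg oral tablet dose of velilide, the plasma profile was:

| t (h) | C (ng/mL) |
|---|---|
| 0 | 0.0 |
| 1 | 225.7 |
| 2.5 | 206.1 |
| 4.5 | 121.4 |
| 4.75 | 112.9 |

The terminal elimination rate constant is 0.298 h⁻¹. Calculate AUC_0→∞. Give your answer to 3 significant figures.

Trapezoidal AUC_0→4.75:
  [0→1]: (0.0+225.7)/2 × 1 = 112.85
  [1→2.5]: (225.7+206.1)/2 × 1.5 = 323.85
  [2.5→4.5]: (206.1+121.4)/2 × 2 = 327.5
  [4.5→4.75]: (121.4+112.9)/2 × 0.25 = 29.2875
  Sum = 793.4875 ng/mL·h
Extrapolated tail: C_last / k_e = 112.9 / 0.298 = 378.859
AUC_0→∞ = 793.4875 + 378.859 = 1172.3465 ng/mL·h

AUC = 1170 ng/mL·h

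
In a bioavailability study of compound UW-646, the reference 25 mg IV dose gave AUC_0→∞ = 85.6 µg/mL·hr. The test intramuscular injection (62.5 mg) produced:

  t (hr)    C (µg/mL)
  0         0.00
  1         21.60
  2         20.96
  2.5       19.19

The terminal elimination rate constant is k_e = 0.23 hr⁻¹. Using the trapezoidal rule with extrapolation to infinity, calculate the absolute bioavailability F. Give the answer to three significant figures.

Trapezoidal AUC_0→2.5 (intramuscular injection):
  [0→1]: (0.00+21.60)/2 × 1 = 10.8
  [1→2]: (21.60+20.96)/2 × 1 = 21.28
  [2→2.5]: (20.96+19.19)/2 × 0.5 = 10.0375
  Sum = 42.1175 µg/mL·hr
Tail: C_last/k_e = 19.19/0.23 = 83.435
AUC_0→∞ (intramuscular injection) = 42.1175 + 83.435 = 125.5525 µg/mL·hr
F = (AUC_ev/D_ev)/(AUC_iv/D_iv) = (125.5525/62.5)/(85.6/25) = 2.00884/3.424 = 0.5867

F = 0.587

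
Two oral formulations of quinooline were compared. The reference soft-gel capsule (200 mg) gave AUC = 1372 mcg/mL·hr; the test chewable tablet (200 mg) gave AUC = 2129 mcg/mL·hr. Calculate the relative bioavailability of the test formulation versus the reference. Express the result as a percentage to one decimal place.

F_rel = 155.2%

F_rel = (AUC_test/D_test) / (AUC_ref/D_ref)
      = (2129/200) / (1372/200)
      = 10.645 / 6.86 = 1.5517 = 155.17%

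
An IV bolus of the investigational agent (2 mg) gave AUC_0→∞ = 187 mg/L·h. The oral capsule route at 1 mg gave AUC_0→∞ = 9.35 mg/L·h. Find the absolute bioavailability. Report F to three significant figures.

F = (AUC_ev / D_ev) / (AUC_iv / D_iv)
  = (9.35/1) / (187/2)
  = 9.35 / 93.5 = 0.1000

F = 0.100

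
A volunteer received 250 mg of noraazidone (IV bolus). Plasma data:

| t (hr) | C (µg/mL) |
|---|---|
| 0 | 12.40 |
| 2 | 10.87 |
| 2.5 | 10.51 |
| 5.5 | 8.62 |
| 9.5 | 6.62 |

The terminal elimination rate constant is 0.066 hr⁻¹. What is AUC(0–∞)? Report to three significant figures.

Trapezoidal AUC_0→9.5:
  [0→2]: (12.40+10.87)/2 × 2 = 23.27
  [2→2.5]: (10.87+10.51)/2 × 0.5 = 5.345
  [2.5→5.5]: (10.51+8.62)/2 × 3 = 28.695
  [5.5→9.5]: (8.62+6.62)/2 × 4 = 30.48
  Sum = 87.79 µg/mL·hr
Extrapolated tail: C_last / k_e = 6.62 / 0.066 = 100.303
AUC_0→∞ = 87.79 + 100.303 = 188.093 µg/mL·hr

AUC = 188 µg/mL·hr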